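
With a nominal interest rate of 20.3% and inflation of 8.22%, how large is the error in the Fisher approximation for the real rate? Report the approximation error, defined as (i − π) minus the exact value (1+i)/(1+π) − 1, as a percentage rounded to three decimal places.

0.918%

Approximate: r ≈ 20.300% − 8.220% = 12.0800%
Exact: (1 + 0.2030)/(1 + 0.0822) − 1 = 11.1624%
Error = 12.0800% − 11.1624% = 0.9176% → 0.918%.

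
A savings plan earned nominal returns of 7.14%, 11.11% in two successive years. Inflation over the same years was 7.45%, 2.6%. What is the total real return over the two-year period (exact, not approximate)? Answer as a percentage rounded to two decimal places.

7.98%

Nominal growth factor = 1.0714 × 1.1111 = 1.190433
Price-level growth factor = 1.0745 × 1.0260 = 1.102437
Real growth factor = 1.190433 / 1.102437 = 1.079819
Total real return = 1.079819 − 1 → 7.98%.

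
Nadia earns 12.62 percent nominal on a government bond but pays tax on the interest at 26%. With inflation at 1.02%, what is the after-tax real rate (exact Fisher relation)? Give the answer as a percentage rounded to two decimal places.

After-tax nominal return = 12.62% × (1 − 0.26) = 9.3388%.
1 + r = 1.093388 / 1.01020 = 1.082348
After-tax real rate = 1.082348 − 1 → 8.23%.

8.23%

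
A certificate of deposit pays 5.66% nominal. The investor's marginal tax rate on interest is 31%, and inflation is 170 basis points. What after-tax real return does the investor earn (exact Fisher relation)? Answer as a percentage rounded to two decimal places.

2.17%

After-tax nominal return = 5.66% × (1 − 0.31) = 3.9054%.
1 + r = 1.039054 / 1.01700 = 1.021685
After-tax real rate = 1.021685 − 1 → 2.17%.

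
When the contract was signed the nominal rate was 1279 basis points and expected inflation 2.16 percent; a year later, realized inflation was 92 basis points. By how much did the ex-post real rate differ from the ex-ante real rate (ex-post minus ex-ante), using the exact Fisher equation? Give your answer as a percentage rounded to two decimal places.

1.36%

Ex-ante: (1 + 0.1279)/(1 + 0.0216) − 1 = 10.4052%
Ex-post: (1 + 0.1279)/(1 + 0.0092) − 1 = 11.7618%
Difference (ex-post − ex-ante) = 1.3565% → 1.36%.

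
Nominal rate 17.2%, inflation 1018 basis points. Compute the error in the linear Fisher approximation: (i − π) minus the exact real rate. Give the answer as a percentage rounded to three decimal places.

0.649%

Approximate: r ≈ 17.200% − 10.180% = 7.0200%
Exact: (1 + 0.1720)/(1 + 0.1018) − 1 = 6.3714%
Error = 7.0200% − 6.3714% = 0.6486% → 0.649%.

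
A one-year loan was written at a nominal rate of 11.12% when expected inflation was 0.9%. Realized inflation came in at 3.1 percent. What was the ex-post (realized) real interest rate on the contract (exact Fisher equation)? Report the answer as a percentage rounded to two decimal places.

7.78%

Ex-post: (1 + 0.1112)/(1 + 0.0310) − 1 = 7.7789%
So the realized real rate is 7.78%.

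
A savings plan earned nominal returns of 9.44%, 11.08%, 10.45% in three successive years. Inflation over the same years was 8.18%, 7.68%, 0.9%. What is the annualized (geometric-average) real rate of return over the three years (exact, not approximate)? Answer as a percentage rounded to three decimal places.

Compound the nominal returns: 1.0944 × 1.1108 × 1.1045 = 1.342695940.
Compound inflation: 1.0818 × 1.0768 × 1.0090 = 1.175366180.
Deflate: 1.342695940 / 1.175366180 = 1.142363939.
Annualized real rate = 1.142363939^(1/3) − 1 = 4.53655% → 4.537%.

4.537%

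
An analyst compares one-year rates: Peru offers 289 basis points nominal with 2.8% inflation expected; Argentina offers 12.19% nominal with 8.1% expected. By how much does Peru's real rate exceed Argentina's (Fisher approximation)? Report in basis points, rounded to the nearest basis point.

Peru: 2.89% − 2.8% = 0.090%
Argentina: 12.19% − 8.1% = 4.090%
Differential = -4.000% → -400 basis points.

-400 basis points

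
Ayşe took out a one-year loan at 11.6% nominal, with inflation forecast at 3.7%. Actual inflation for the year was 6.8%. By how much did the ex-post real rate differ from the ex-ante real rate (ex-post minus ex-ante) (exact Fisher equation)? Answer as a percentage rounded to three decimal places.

-3.124%

Ex-ante: (1 + 0.1160)/(1 + 0.0370) − 1 = 7.6181%
Ex-post: (1 + 0.1160)/(1 + 0.0680) − 1 = 4.4944%
Difference (ex-post − ex-ante) = -3.1237% → -3.124%.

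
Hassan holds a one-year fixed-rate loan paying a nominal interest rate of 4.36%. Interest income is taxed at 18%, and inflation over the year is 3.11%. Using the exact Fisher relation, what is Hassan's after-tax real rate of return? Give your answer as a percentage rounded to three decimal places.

0.451%

After-tax nominal return = 4.36% × (1 − 0.18) = 3.5752%.
1 + r = 1.035752 / 1.03110 = 1.004512
After-tax real rate = 1.004512 − 1 → 0.451%.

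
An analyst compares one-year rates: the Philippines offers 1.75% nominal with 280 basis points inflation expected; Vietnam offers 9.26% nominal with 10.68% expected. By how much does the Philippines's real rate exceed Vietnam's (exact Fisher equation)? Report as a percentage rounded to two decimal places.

0.26%

The Philippines: (1 + 0.0175)/(1 + 0.0280) − 1 = -1.0214%
Vietnam: (1 + 0.0926)/(1 + 0.1068) − 1 = -1.2830%
Differential = -1.0214% − (-1.2830%) = 0.2616% → 0.26%.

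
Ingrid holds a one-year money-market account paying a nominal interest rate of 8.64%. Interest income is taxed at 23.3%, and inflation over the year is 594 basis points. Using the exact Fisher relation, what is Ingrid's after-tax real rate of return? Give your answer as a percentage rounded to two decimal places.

0.65%

After-tax nominal return = 8.64% × (1 − 0.233) = 6.62688%.
1 + r = 1.0662688 / 1.05940 = 1.006484
After-tax real rate = 1.006484 − 1 → 0.65%.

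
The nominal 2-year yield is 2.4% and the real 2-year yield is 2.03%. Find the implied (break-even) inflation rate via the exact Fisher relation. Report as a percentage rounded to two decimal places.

0.36%

(1 + π) = (1 + i)/(1 + r) = 1.02400 / 1.02030 = 1.003626
Break-even inflation = 1.003626 − 1 → 0.36%.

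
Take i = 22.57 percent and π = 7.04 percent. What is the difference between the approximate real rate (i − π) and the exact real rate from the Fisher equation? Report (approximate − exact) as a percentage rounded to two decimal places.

1.02%

Approximate: r ≈ 22.570% − 7.040% = 15.5300%
Exact: (1 + 0.2257)/(1 + 0.0704) − 1 = 14.5086%
Error = 15.5300% − 14.5086% = 1.0214% → 1.02%.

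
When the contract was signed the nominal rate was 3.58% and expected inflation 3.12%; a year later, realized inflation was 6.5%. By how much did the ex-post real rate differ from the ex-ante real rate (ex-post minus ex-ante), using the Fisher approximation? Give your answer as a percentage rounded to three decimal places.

Ex-ante: 3.58% − 3.12% = 0.460%
Ex-post: 3.58% − 6.5% = -2.920%
Difference (ex-post − ex-ante) = -3.3800% → -3.380%.

-3.380%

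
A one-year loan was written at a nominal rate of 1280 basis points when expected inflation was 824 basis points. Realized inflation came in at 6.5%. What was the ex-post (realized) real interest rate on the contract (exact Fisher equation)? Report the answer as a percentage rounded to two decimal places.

Ex-post: (1 + 0.1280)/(1 + 0.0650) − 1 = 5.9155%
So the realized real rate is 5.92%.

5.92%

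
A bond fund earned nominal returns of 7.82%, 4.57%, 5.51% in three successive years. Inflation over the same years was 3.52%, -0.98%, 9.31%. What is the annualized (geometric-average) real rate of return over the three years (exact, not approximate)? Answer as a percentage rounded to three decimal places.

Compound the nominal returns: 1.0782 × 1.0457 × 1.0551 = 1.18959754.
Compound inflation: 1.0352 × 0.9902 × 1.0931 = 1.12048766.
Deflate: 1.18959754 / 1.12048766 = 1.06167839.
Annualized real rate = 1.06167839^(1/3) − 1 = 2.0151% → 2.015%.

2.015%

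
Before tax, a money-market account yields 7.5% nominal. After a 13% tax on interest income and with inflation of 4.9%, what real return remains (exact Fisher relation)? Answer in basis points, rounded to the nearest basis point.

After-tax nominal return = 7.5% × (1 − 0.13) = 6.5250%.
1 + r = 1.06525 / 1.04900 = 1.015491
After-tax real rate = 1.015491 − 1 → 155 basis points.

155 basis points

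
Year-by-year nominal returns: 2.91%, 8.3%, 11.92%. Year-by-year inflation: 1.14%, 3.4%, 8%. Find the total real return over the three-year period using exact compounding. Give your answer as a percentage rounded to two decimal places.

10.44%

Nominal growth factor = 1.0291 × 1.0830 × 1.1192 = 1.247366
Price-level growth factor = 1.0114 × 1.0340 × 1.0800 = 1.129451
Real growth factor = 1.247366 / 1.129451 = 1.104400
Total real return = 1.104400 − 1 → 10.44%.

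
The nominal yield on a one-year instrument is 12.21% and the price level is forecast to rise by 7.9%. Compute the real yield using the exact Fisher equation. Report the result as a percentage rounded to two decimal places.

1 + r = 1.12210 / 1.07900 = 1.039944
r = 1.039944 − 1 = 3.9944%, i.e. 3.99%.

3.99%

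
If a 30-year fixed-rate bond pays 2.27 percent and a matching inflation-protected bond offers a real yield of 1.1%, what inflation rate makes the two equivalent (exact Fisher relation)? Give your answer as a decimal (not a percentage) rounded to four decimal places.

0.0116

(1 + π) = (1 + i)/(1 + r) = 1.02270 / 1.01100 = 1.011573
Break-even inflation = 1.011573 − 1 → 0.0116.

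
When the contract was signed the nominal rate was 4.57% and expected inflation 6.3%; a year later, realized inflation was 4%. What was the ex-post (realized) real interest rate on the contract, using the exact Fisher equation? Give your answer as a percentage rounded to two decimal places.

0.55%

Ex-post: (1 + 0.0457)/(1 + 0.0400) − 1 = 0.5481%
So the realized real rate is 0.55%.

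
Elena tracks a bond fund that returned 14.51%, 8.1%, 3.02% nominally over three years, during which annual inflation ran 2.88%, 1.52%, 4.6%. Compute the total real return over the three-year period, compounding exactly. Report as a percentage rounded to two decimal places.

Nominal growth factor = 1.1451 × 1.0810 × 1.0302 = 1.275236
Price-level growth factor = 1.0288 × 1.0152 × 1.0460 = 1.092482
Real growth factor = 1.275236 / 1.092482 = 1.167284
Total real return = 1.167284 − 1 → 16.73%.

16.73%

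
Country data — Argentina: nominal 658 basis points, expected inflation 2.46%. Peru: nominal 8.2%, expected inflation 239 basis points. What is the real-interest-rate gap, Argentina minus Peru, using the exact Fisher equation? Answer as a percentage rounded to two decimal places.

Argentina: (1 + 0.0658)/(1 + 0.0246) − 1 = 4.0211%
Peru: (1 + 0.0820)/(1 + 0.0239) − 1 = 5.6744%
Differential = 4.0211% − 5.6744% = -1.6533% → -1.65%.

-1.65%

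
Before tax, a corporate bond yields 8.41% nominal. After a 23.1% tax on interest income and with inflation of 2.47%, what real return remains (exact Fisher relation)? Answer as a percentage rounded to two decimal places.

3.90%

After-tax nominal return = 8.41% × (1 − 0.231) = 6.46729%.
1 + r = 1.0646729 / 1.02470 = 1.039009
After-tax real rate = 1.039009 − 1 → 3.90%.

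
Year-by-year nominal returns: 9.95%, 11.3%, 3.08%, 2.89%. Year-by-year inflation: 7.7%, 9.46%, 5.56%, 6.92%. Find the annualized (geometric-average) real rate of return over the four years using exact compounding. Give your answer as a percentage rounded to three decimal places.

-0.619%

Nominal growth factor = 1.0995 × 1.1130 × 1.0308 × 1.0289 = 1.29789027
Price-level growth factor = 1.0770 × 1.0946 × 1.0556 × 1.0692 = 1.33054473
Real growth factor = 1.29789027 / 1.33054473 = 0.97545782
Annualized real rate = 0.97545782^(1/4) − 1 = -0.6193% → -0.619%.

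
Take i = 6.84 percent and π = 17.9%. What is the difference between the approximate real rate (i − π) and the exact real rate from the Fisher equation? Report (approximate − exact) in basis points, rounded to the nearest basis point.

-168 basis points

Approximate: r ≈ 6.840% − 17.900% = -11.0600%
Exact: (1 + 0.0684)/(1 + 0.1790) − 1 = -9.3808%
Error = -11.0600% − (-9.3808%) = -1.6792% → -168 basis points.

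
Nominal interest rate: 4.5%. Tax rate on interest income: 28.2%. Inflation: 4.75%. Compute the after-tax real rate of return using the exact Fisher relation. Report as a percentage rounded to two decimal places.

-1.45%

After-tax nominal return = 4.5% × (1 − 0.282) = 3.2310%.
1 + r = 1.03231 / 1.04750 = 0.985499
After-tax real rate = 0.985499 − 1 → -1.45%.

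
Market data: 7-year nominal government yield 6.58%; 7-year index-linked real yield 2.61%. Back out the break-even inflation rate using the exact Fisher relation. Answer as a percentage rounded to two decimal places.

3.87%

(1 + π) = (1 + i)/(1 + r) = 1.06580 / 1.02610 = 1.038690
Break-even inflation = 1.038690 − 1 → 3.87%.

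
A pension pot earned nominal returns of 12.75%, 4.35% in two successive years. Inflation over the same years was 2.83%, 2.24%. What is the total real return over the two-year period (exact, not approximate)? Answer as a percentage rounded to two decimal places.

11.91%

Nominal growth factor = 1.1275 × 1.0435 = 1.176546
Price-level growth factor = 1.0283 × 1.0224 = 1.051334
Real growth factor = 1.176546 / 1.051334 = 1.119099
Total real return = 1.119099 − 1 → 11.91%.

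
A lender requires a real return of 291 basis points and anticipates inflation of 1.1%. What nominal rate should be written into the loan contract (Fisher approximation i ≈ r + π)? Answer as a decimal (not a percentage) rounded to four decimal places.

0.0401

i ≈ r + π = 2.91% + 1.1% = 0.0401.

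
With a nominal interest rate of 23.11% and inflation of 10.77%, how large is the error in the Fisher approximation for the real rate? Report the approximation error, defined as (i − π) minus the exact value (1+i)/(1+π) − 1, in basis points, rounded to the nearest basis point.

120 basis points

Approximate: r ≈ 23.110% − 10.770% = 12.3400%
Exact: (1 + 0.2311)/(1 + 0.1077) − 1 = 11.1402%
Error = 12.3400% − 11.1402% = 1.1998% → 120 basis points.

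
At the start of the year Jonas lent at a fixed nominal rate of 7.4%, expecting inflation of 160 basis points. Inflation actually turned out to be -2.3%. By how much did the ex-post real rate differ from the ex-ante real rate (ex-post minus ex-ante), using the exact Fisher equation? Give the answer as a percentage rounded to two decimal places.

4.22%

Ex-ante: (1 + 0.0740)/(1 + 0.0160) − 1 = 5.7087%
Ex-post: (1 + 0.0740)/(1 − 0.0230) − 1 = 9.9284%
Difference (ex-post − ex-ante) = 4.2197% → 4.22%.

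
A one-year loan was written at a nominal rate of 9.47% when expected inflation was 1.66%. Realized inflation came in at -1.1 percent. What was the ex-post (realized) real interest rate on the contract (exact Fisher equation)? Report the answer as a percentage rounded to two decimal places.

Ex-post: (1 + 0.0947)/(1 − 0.0110) − 1 = 10.6876%
So the realized real rate is 10.69%.

10.69%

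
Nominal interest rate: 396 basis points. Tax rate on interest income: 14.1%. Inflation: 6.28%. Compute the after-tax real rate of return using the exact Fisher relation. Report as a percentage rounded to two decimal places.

-2.71%

After-tax nominal return = 3.96% × (1 − 0.141) = 3.40164%.
1 + r = 1.0340164 / 1.06280 = 0.972917
After-tax real rate = 0.972917 − 1 → -2.71%.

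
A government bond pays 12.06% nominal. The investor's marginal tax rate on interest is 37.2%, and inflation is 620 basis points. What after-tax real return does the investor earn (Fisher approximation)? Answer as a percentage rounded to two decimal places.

1.37%

After-tax nominal return = 12.06% × (1 − 0.372) = 7.57368%.
r ≈ 7.57368% − 6.2% → 1.37%.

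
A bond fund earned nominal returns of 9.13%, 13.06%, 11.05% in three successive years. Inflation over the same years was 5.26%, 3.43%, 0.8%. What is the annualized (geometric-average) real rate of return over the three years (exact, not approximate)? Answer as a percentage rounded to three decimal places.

Nominal growth factor = 1.0913 × 1.1306 × 1.1105 = 1.37016131
Price-level growth factor = 1.0526 × 1.0343 × 1.0080 = 1.09741381
Real growth factor = 1.37016131 / 1.09741381 = 1.24853660
Annualized real rate = 1.24853660^(1/3) − 1 = 7.6797% → 7.680%.

7.680%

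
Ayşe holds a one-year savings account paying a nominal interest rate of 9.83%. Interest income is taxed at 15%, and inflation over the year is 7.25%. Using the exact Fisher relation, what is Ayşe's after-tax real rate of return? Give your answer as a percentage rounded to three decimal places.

1.031%

After-tax nominal return = 9.83% × (1 − 0.15) = 8.3555%.
1 + r = 1.083555 / 1.07250 = 1.010308
After-tax real rate = 1.010308 − 1 → 1.031%.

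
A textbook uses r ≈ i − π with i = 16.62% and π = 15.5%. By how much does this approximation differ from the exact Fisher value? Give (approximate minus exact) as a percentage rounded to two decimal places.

0.15%

Approximate: r ≈ 16.620% − 15.500% = 1.1200%
Exact: (1 + 0.1662)/(1 + 0.1550) − 1 = 0.9697%
Error = 1.1200% − 0.9697% = 0.1503% → 0.15%.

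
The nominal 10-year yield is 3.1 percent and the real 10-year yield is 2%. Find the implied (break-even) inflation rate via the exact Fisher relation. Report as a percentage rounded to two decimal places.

(1 + π) = (1 + i)/(1 + r) = 1.03100 / 1.02000 = 1.010784
Break-even inflation = 1.010784 − 1 → 1.08%.

1.08%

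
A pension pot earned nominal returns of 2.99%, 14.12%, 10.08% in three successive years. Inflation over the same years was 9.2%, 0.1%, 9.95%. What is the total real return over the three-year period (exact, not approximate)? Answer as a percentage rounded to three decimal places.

7.650%

Nominal growth factor = 1.0299 × 1.1412 × 1.1008 = 1.293794
Price-level growth factor = 1.0920 × 1.0010 × 1.0995 = 1.201855
Real growth factor = 1.293794 / 1.201855 = 1.076498
Total real return = 1.076498 − 1 → 7.650%.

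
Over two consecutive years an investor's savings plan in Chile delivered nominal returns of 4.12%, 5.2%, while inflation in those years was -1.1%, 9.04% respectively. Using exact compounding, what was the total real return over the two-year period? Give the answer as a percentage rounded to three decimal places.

1.571%

Compound the nominal returns: 1.0412 × 1.0520 = 1.0953424.
Compound inflation: 0.9890 × 1.0904 = 1.0784056.
Deflate: 1.0953424 / 1.0784056 = 1.0157054.
Total real return = 1.0157054 − 1 → 1.571%.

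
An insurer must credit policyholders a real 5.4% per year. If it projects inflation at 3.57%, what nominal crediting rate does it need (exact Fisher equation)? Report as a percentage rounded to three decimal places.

9.163%

(1 + i) = (1 + r)(1 + π) = 1.05400 × 1.03570 = 1.0916278
i = 1.0916278 − 1, so the required nominal rate is 9.163%.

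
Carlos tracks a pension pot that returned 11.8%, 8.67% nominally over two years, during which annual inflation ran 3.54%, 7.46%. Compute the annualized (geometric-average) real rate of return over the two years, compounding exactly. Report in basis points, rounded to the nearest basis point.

Compound the nominal returns: 1.1180 × 1.0867 = 1.21493060.
Compound inflation: 1.0354 × 1.0746 = 1.11264084.
Deflate: 1.21493060 / 1.11264084 = 1.09193421.
Annualized real rate = 1.09193421^(1/2) − 1 = 4.4957% → 450 basis points.

450 basis points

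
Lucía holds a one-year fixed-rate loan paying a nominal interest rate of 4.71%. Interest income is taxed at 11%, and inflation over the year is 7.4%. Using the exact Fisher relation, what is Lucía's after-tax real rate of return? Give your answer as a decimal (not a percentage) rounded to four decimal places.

-0.0299

After-tax nominal return = 4.71% × (1 − 0.11) = 4.1919%.
1 + r = 1.041919 / 1.07400 = 0.970129
After-tax real rate = 0.970129 − 1 → -0.0299.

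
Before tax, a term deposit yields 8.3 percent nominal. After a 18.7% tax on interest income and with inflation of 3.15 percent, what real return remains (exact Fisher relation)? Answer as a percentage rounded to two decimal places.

3.49%

After-tax nominal return = 8.3% × (1 − 0.187) = 6.7479%.
1 + r = 1.067479 / 1.03150 = 1.034880
After-tax real rate = 1.034880 − 1 → 3.49%.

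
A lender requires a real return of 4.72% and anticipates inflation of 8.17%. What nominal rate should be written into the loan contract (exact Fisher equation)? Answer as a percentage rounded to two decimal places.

(1 + i) = (1 + r)(1 + π) = 1.04720 × 1.08170 = 1.13275624
i = 1.13275624 − 1, so the required nominal rate is 13.28%.

13.28%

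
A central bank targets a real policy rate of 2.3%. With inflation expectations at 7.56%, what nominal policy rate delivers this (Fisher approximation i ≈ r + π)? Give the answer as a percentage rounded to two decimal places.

9.86%

i ≈ r + π = 2.3% + 7.56% = 9.86%.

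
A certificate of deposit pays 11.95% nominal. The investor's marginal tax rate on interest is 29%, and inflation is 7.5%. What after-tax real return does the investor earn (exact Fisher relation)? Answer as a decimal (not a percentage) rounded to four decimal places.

0.0092

After-tax nominal return = 11.95% × (1 − 0.29) = 8.4845%.
1 + r = 1.084845 / 1.07500 = 1.009158
After-tax real rate = 1.009158 − 1 → 0.0092.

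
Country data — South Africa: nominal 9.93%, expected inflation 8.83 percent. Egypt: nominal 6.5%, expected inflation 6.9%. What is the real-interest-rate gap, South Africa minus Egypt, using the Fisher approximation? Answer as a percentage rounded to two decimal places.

1.50%

South Africa: 9.93% − 8.83% = 1.100%
Egypt: 6.5% − 6.9% = -0.400%
Differential = 1.500% → 1.50%.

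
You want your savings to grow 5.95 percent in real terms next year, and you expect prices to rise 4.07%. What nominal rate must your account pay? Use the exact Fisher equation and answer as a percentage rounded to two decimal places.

10.26%

(1 + i) = (1 + r)(1 + π) = 1.05950 × 1.04070 = 1.10262165
i = 1.10262165 − 1, so the required nominal rate is 10.26%.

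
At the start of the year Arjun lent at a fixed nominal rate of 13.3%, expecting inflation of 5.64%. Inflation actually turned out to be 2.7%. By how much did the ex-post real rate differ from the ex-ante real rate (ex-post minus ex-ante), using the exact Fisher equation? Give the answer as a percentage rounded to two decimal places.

Ex-ante: (1 + 0.1330)/(1 + 0.0564) − 1 = 7.2510%
Ex-post: (1 + 0.1330)/(1 + 0.0270) − 1 = 10.3213%
Difference (ex-post − ex-ante) = 3.0703% → 3.07%.

3.07%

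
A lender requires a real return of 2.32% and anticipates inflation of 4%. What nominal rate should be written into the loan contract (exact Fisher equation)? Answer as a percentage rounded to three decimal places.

6.413%

(1 + i) = (1 + r)(1 + π) = 1.02320 × 1.04000 = 1.064128
i = 1.064128 − 1, so the required nominal rate is 6.413%.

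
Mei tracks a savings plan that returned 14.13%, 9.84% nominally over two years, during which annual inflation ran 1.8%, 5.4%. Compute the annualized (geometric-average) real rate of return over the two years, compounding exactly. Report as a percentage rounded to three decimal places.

8.090%

Nominal growth factor = 1.1413 × 1.0984 = 1.25360392
Price-level growth factor = 1.0180 × 1.0540 = 1.07297200
Real growth factor = 1.25360392 / 1.07297200 = 1.16834728
Annualized real rate = 1.16834728^(1/2) − 1 = 8.0901% → 8.090%.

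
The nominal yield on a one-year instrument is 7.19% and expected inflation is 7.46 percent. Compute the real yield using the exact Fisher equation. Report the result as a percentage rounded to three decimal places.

-0.251%

By the Fisher relation, 1 + r = (1 + i)/(1 + π).
1 + r = 1.07190 / 1.07460 = 0.997487
r = 0.997487 − 1 = -0.2513%, i.e. -0.251%.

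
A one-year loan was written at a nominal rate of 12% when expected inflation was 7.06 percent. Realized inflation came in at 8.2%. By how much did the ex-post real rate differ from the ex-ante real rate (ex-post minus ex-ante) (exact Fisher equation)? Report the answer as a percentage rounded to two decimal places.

-1.10%

Ex-ante: (1 + 0.1200)/(1 + 0.0706) − 1 = 4.6142%
Ex-post: (1 + 0.1200)/(1 + 0.0820) − 1 = 3.5120%
Difference (ex-post − ex-ante) = -1.1022% → -1.10%.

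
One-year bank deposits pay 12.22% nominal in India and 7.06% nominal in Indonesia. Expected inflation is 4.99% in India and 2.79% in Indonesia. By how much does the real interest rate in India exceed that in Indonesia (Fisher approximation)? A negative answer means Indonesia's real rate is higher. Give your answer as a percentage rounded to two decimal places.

2.96%

India: 12.22% − 4.99% = 7.230%
Indonesia: 7.06% − 2.79% = 4.270%
Differential = 2.960% → 2.96%.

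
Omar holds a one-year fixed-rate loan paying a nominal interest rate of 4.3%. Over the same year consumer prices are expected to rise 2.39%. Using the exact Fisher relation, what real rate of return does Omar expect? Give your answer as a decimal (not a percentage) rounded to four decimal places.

0.0187

By the Fisher relation, 1 + r = (1 + i)/(1 + π).
1 + r = 1.04300 / 1.02390 = 1.018654
r = 1.018654 − 1 = 1.8654%, i.e. 0.0187.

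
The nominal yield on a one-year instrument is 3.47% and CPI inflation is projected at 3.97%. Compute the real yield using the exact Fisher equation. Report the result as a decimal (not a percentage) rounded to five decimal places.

1 + r = 1.03470 / 1.03970 = 0.995191
r = 0.995191 − 1 = -0.4809%, i.e. -0.00481.

-0.00481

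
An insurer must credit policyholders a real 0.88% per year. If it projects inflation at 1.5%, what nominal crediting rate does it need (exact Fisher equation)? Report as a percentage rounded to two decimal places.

2.39%

(1 + i) = (1 + r)(1 + π) = 1.00880 × 1.01500 = 1.023932
i = 1.023932 − 1, so the required nominal rate is 2.39%.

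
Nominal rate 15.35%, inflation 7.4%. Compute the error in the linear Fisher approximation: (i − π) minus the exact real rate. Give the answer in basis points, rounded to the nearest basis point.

Approximate: r ≈ 15.350% − 7.400% = 7.9500%
Exact: (1 + 0.1535)/(1 + 0.0740) − 1 = 7.4022%
Error = 7.9500% − 7.4022% = 0.5478% → 55 basis points.

55 basis points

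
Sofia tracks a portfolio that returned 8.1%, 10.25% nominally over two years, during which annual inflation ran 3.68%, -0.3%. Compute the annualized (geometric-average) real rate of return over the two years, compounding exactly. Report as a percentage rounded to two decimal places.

7.38%

Nominal growth factor = 1.0810 × 1.1025 = 1.19180250
Price-level growth factor = 1.0368 × 0.9970 = 1.03368960
Real growth factor = 1.19180250 / 1.03368960 = 1.15295975
Annualized real rate = 1.15295975^(1/2) − 1 = 7.3760% → 7.38%.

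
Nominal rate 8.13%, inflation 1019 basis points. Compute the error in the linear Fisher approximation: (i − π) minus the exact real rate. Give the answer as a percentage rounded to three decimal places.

Approximate: r ≈ 8.130% − 10.190% = -2.0600%
Exact: (1 + 0.0813)/(1 + 0.1019) − 1 = -1.869498%
Error = -2.0600% − (-1.869498%) = -0.190502% → -0.191%.

-0.191%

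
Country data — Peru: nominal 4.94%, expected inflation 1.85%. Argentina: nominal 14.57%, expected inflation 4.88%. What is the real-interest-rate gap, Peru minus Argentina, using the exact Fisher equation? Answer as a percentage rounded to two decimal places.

-6.21%

Peru: (1 + 0.0494)/(1 + 0.0185) − 1 = 3.0339%
Argentina: (1 + 0.1457)/(1 + 0.0488) − 1 = 9.2391%
Differential = 3.0339% − 9.2391% = -6.2053% → -6.21%.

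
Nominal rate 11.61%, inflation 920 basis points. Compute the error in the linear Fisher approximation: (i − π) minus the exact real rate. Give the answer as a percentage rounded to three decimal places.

Approximate: r ≈ 11.610% − 9.200% = 2.4100%
Exact: (1 + 0.1161)/(1 + 0.0920) − 1 = 2.2070%
Error = 2.4100% − 2.2070% = 0.2030% → 0.203%.

0.203%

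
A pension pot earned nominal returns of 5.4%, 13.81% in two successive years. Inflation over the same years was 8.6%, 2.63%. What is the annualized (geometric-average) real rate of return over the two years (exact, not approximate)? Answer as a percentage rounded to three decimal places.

Compound the nominal returns: 1.0540 × 1.1381 = 1.19955740.
Compound inflation: 1.0860 × 1.0263 = 1.11456180.
Deflate: 1.19955740 / 1.11456180 = 1.07625921.
Annualized real rate = 1.07625921^(1/2) − 1 = 3.7429% → 3.743%.

3.743%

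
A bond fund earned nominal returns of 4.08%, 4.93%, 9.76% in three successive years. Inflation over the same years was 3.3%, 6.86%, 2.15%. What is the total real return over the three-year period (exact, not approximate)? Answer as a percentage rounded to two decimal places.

6.31%

Compound the nominal returns: 1.0408 × 1.0493 × 1.0976 = 1.198702.
Compound inflation: 1.0330 × 1.0686 × 1.0215 = 1.127597.
Deflate: 1.198702 / 1.127597 = 1.063059.
Total real return = 1.063059 − 1 → 6.31%.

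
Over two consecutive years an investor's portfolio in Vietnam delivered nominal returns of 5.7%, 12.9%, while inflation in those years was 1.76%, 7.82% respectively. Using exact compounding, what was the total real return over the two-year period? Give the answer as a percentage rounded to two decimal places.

Nominal growth factor = 1.0570 × 1.1290 = 1.193353
Price-level growth factor = 1.0176 × 1.0782 = 1.097176
Real growth factor = 1.193353 / 1.097176 = 1.087658
Total real return = 1.087658 − 1 → 8.77%.

8.77%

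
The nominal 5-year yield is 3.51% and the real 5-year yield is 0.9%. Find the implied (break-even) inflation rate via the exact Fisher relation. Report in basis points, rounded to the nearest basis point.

259 basis points

(1 + π) = (1 + i)/(1 + r) = 1.03510 / 1.00900 = 1.025867
Break-even inflation = 1.025867 − 1 → 259 basis points.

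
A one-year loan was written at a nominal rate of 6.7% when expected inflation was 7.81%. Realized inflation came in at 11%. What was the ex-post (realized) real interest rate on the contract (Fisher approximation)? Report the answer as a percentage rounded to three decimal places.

-4.300%

Ex-post: 6.7% − 11% = -4.300%
So the realized real rate is -4.300%.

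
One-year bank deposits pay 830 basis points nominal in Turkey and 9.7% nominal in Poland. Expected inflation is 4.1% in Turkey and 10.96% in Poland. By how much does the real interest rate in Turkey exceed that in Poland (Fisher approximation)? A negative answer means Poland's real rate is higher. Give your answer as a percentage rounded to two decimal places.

5.46%

Turkey: 8.3% − 4.1% = 4.200%
Poland: 9.7% − 10.96% = -1.260%
Differential = 5.460% → 5.46%.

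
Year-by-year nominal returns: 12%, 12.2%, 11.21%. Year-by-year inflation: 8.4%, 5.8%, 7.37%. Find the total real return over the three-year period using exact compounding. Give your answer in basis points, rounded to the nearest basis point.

Nominal growth factor = 1.1200 × 1.1220 × 1.1121 = 1.397509
Price-level growth factor = 1.0840 × 1.0580 × 1.0737 = 1.231396
Real growth factor = 1.397509 / 1.231396 = 1.134898
Total real return = 1.134898 − 1 → 1349 basis points.

1349 basis points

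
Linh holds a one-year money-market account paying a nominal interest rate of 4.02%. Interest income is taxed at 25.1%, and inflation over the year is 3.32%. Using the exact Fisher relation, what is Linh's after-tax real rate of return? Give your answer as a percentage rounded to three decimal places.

-0.299%

After-tax nominal return = 4.02% × (1 − 0.251) = 3.01098%.
1 + r = 1.0301098 / 1.03320 = 0.997009
After-tax real rate = 0.997009 − 1 → -0.299%.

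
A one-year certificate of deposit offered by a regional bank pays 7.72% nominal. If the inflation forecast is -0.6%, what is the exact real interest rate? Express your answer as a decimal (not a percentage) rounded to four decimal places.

0.0837

By the Fisher equation, 1 + r = (1 + i)/(1 + π).
1 + r = 1.07720 / 0.99400 = 1.083702
r = 1.083702 − 1 = 8.3702%, i.e. 0.0837.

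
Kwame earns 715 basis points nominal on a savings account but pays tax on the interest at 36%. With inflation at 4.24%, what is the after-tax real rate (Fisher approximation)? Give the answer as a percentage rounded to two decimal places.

After-tax nominal return = 7.15% × (1 − 0.36) = 4.5760%.
r ≈ 4.5760% − 4.24% → 0.34%.

0.34%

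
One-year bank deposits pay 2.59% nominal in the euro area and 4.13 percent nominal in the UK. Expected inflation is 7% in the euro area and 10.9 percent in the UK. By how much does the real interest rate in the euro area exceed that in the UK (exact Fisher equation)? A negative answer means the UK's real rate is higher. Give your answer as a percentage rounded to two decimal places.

1.98%

The euro area: (1 + 0.0259)/(1 + 0.0700) − 1 = -4.1215%
The UK: (1 + 0.0413)/(1 + 0.1090) − 1 = -6.1046%
Differential = -4.1215% − (-6.1046%) = 1.9831% → 1.98%.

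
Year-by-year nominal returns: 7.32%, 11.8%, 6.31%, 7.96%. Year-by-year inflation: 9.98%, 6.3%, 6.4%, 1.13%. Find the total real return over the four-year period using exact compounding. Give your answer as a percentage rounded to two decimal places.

9.47%

Compound the nominal returns: 1.0732 × 1.1180 × 1.0631 × 1.0796 = 1.377081.
Compound inflation: 1.0998 × 1.0630 × 1.0640 × 1.0113 = 1.257965.
Deflate: 1.377081 / 1.257965 = 1.094689.
Total real return = 1.094689 − 1 → 9.47%.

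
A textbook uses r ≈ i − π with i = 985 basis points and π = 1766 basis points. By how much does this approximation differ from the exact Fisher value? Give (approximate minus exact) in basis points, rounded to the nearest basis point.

Approximate: r ≈ 9.850% − 17.660% = -7.8100%
Exact: (1 + 0.0985)/(1 + 0.1766) − 1 = -6.6378%
Error = -7.8100% − (-6.6378%) = -1.1722% → -117 basis points.

-117 basis points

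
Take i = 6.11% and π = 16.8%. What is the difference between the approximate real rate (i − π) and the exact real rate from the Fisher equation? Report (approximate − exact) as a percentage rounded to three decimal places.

Approximate: r ≈ 6.110% − 16.800% = -10.6900%
Exact: (1 + 0.0611)/(1 + 0.1680) − 1 = -9.1524%
Error = -10.6900% − (-9.1524%) = -1.5376% → -1.538%.

-1.538%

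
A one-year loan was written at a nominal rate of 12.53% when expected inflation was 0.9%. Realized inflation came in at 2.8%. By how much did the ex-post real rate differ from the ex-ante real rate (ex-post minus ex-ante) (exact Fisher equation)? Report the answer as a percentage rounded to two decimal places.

Ex-ante: (1 + 0.1253)/(1 + 0.0090) − 1 = 11.5263%
Ex-post: (1 + 0.1253)/(1 + 0.0280) − 1 = 9.4650%
Difference (ex-post − ex-ante) = -2.0613% → -2.06%.

-2.06%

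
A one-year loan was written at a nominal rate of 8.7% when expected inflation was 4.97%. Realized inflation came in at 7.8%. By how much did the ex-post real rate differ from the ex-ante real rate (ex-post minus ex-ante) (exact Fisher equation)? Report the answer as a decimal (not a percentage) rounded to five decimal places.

-0.02719

Ex-ante: (1 + 0.0870)/(1 + 0.0497) − 1 = 3.55340%
Ex-post: (1 + 0.0870)/(1 + 0.0780) − 1 = 0.83488%
Difference (ex-post − ex-ante) = -2.71852% → -0.02719.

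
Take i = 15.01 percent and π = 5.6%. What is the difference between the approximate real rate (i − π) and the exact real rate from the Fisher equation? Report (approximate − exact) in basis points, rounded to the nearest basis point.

50 basis points

Approximate: r ≈ 15.010% − 5.600% = 9.4100%
Exact: (1 + 0.1501)/(1 + 0.0560) − 1 = 8.9110%
Error = 9.4100% − 8.9110% = 0.4990% → 50 basis points.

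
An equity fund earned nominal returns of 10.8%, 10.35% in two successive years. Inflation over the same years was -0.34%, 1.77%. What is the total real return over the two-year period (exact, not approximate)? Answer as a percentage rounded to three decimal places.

Compound the nominal returns: 1.1080 × 1.1035 = 1.222678.
Compound inflation: 0.9966 × 1.0177 = 1.014240.
Deflate: 1.222678 / 1.014240 = 1.205512.
Total real return = 1.205512 − 1 → 20.551%.

20.551%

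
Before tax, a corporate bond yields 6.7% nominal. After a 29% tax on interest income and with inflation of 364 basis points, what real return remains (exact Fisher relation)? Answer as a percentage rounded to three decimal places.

1.078%

After-tax nominal return = 6.7% × (1 − 0.29) = 4.7570%.
1 + r = 1.04757 / 1.03640 = 1.010778
After-tax real rate = 1.010778 − 1 → 1.078%.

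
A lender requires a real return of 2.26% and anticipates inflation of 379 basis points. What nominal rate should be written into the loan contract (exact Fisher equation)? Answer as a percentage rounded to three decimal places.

(1 + i) = (1 + r)(1 + π) = 1.02260 × 1.03790 = 1.06135654
i = 1.06135654 − 1, so the required nominal rate is 6.136%.

6.136%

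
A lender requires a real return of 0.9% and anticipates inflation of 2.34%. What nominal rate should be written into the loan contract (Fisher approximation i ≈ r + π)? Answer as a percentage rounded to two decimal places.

3.24%

i ≈ r + π = 0.9% + 2.34% = 3.24%.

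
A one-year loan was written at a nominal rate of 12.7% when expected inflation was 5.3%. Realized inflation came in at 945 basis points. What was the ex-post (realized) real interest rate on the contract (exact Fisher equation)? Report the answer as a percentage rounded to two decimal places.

2.97%

Ex-post: (1 + 0.1270)/(1 + 0.0945) − 1 = 2.9694%
So the realized real rate is 2.97%.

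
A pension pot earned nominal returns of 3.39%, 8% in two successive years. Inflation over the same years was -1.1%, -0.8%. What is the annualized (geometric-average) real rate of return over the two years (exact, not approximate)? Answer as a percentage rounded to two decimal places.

6.68%

Compound the nominal returns: 1.0339 × 1.0800 = 1.11661200.
Compound inflation: 0.9890 × 0.9920 = 0.98108800.
Deflate: 1.11661200 / 0.98108800 = 1.13813644.
Annualized real rate = 1.13813644^(1/2) − 1 = 6.6835% → 6.68%.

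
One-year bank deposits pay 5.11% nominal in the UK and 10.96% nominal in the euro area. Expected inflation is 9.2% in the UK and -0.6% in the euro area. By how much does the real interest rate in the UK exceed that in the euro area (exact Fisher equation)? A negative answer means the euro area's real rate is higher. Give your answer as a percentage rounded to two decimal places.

The UK: (1 + 0.0511)/(1 + 0.0920) − 1 = -3.7454%
The euro area: (1 + 0.1096)/(1 − 0.0060) − 1 = 11.6298%
Differential = -3.7454% − 11.6298% = -15.3752% → -15.38%.

-15.38%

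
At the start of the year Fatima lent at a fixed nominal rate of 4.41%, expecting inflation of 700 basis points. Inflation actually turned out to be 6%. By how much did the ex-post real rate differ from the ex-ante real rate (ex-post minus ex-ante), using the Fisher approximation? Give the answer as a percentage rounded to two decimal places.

Ex-ante: 4.41% − 7% = -2.590%
Ex-post: 4.41% − 6% = -1.590%
Difference (ex-post − ex-ante) = 1.0000% → 1.00%.

1.00%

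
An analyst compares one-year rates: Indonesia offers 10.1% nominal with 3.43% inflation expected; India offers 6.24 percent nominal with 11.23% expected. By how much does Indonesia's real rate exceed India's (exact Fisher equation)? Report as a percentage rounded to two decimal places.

10.94%

Indonesia: (1 + 0.1010)/(1 + 0.0343) − 1 = 6.44881%
India: (1 + 0.0624)/(1 + 0.1123) − 1 = -4.48620%
Differential = 6.44881% − (-4.48620%) = 10.93501% → 10.94%.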